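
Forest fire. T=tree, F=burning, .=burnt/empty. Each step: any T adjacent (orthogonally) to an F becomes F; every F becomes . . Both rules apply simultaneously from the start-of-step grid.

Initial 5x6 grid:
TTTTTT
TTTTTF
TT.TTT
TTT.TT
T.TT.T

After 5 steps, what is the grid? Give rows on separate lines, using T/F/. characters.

Step 1: 3 trees catch fire, 1 burn out
  TTTTTF
  TTTTF.
  TT.TTF
  TTT.TT
  T.TT.T
Step 2: 4 trees catch fire, 3 burn out
  TTTTF.
  TTTF..
  TT.TF.
  TTT.TF
  T.TT.T
Step 3: 5 trees catch fire, 4 burn out
  TTTF..
  TTF...
  TT.F..
  TTT.F.
  T.TT.F
Step 4: 2 trees catch fire, 5 burn out
  TTF...
  TF....
  TT....
  TTT...
  T.TT..
Step 5: 3 trees catch fire, 2 burn out
  TF....
  F.....
  TF....
  TTT...
  T.TT..

TF....
F.....
TF....
TTT...
T.TT..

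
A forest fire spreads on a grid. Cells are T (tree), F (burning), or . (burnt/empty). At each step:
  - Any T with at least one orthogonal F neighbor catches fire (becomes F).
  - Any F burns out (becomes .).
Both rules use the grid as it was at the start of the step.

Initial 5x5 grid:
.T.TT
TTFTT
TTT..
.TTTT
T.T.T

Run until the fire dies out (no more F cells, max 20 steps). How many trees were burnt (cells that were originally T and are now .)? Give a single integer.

Answer: 16

Derivation:
Step 1: +3 fires, +1 burnt (F count now 3)
Step 2: +6 fires, +3 burnt (F count now 6)
Step 3: +5 fires, +6 burnt (F count now 5)
Step 4: +1 fires, +5 burnt (F count now 1)
Step 5: +1 fires, +1 burnt (F count now 1)
Step 6: +0 fires, +1 burnt (F count now 0)
Fire out after step 6
Initially T: 17, now '.': 24
Total burnt (originally-T cells now '.'): 16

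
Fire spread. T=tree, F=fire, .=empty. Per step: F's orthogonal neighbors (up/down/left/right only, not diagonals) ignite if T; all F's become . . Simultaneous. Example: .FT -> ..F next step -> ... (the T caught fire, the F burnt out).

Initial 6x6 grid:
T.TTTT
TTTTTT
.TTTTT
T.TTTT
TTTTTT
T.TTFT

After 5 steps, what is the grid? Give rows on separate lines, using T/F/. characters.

Step 1: 3 trees catch fire, 1 burn out
  T.TTTT
  TTTTTT
  .TTTTT
  T.TTTT
  TTTTFT
  T.TF.F
Step 2: 4 trees catch fire, 3 burn out
  T.TTTT
  TTTTTT
  .TTTTT
  T.TTFT
  TTTF.F
  T.F...
Step 3: 4 trees catch fire, 4 burn out
  T.TTTT
  TTTTTT
  .TTTFT
  T.TF.F
  TTF...
  T.....
Step 4: 5 trees catch fire, 4 burn out
  T.TTTT
  TTTTFT
  .TTF.F
  T.F...
  TF....
  T.....
Step 5: 5 trees catch fire, 5 burn out
  T.TTFT
  TTTF.F
  .TF...
  T.....
  F.....
  T.....

T.TTFT
TTTF.F
.TF...
T.....
F.....
T.....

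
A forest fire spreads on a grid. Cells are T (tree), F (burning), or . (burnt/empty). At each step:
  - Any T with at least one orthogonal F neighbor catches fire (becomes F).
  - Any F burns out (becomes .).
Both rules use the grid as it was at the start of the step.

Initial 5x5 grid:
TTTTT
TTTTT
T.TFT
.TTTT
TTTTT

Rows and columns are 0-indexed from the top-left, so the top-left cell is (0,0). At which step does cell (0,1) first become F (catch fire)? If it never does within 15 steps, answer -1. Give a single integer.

Step 1: cell (0,1)='T' (+4 fires, +1 burnt)
Step 2: cell (0,1)='T' (+6 fires, +4 burnt)
Step 3: cell (0,1)='T' (+6 fires, +6 burnt)
Step 4: cell (0,1)='F' (+3 fires, +6 burnt)
  -> target ignites at step 4
Step 5: cell (0,1)='.' (+3 fires, +3 burnt)
Step 6: cell (0,1)='.' (+0 fires, +3 burnt)
  fire out at step 6

4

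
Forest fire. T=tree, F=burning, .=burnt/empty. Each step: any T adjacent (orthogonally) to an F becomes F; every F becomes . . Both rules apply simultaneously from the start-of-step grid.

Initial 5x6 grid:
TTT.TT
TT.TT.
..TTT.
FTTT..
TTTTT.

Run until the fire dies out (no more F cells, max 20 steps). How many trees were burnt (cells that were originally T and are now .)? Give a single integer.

Step 1: +2 fires, +1 burnt (F count now 2)
Step 2: +2 fires, +2 burnt (F count now 2)
Step 3: +3 fires, +2 burnt (F count now 3)
Step 4: +2 fires, +3 burnt (F count now 2)
Step 5: +3 fires, +2 burnt (F count now 3)
Step 6: +1 fires, +3 burnt (F count now 1)
Step 7: +1 fires, +1 burnt (F count now 1)
Step 8: +1 fires, +1 burnt (F count now 1)
Step 9: +0 fires, +1 burnt (F count now 0)
Fire out after step 9
Initially T: 20, now '.': 25
Total burnt (originally-T cells now '.'): 15

Answer: 15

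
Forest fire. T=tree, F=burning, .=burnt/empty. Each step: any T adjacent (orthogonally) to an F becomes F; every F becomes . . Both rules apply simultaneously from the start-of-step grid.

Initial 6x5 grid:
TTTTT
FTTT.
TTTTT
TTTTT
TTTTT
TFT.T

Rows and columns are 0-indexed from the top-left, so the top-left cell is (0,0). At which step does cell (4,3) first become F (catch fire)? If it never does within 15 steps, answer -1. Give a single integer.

Step 1: cell (4,3)='T' (+6 fires, +2 burnt)
Step 2: cell (4,3)='T' (+7 fires, +6 burnt)
Step 3: cell (4,3)='F' (+5 fires, +7 burnt)
  -> target ignites at step 3
Step 4: cell (4,3)='.' (+4 fires, +5 burnt)
Step 5: cell (4,3)='.' (+4 fires, +4 burnt)
Step 6: cell (4,3)='.' (+0 fires, +4 burnt)
  fire out at step 6

3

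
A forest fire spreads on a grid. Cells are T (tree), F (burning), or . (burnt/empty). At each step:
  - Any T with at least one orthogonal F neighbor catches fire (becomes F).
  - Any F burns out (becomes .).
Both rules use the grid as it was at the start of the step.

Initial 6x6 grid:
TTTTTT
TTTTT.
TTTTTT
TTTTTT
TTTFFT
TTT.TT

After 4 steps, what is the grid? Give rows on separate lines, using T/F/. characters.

Step 1: 5 trees catch fire, 2 burn out
  TTTTTT
  TTTTT.
  TTTTTT
  TTTFFT
  TTF..F
  TTT.FT
Step 2: 7 trees catch fire, 5 burn out
  TTTTTT
  TTTTT.
  TTTFFT
  TTF..F
  TF....
  TTF..F
Step 3: 7 trees catch fire, 7 burn out
  TTTTTT
  TTTFF.
  TTF..F
  TF....
  F.....
  TF....
Step 4: 6 trees catch fire, 7 burn out
  TTTFFT
  TTF...
  TF....
  F.....
  ......
  F.....

TTTFFT
TTF...
TF....
F.....
......
F.....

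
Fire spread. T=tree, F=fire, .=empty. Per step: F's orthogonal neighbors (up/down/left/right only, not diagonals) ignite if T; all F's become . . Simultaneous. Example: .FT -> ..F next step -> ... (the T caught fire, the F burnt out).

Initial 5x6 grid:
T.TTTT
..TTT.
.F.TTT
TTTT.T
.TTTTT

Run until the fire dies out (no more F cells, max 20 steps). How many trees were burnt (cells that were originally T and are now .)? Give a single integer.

Step 1: +1 fires, +1 burnt (F count now 1)
Step 2: +3 fires, +1 burnt (F count now 3)
Step 3: +2 fires, +3 burnt (F count now 2)
Step 4: +2 fires, +2 burnt (F count now 2)
Step 5: +3 fires, +2 burnt (F count now 3)
Step 6: +5 fires, +3 burnt (F count now 5)
Step 7: +3 fires, +5 burnt (F count now 3)
Step 8: +1 fires, +3 burnt (F count now 1)
Step 9: +0 fires, +1 burnt (F count now 0)
Fire out after step 9
Initially T: 21, now '.': 29
Total burnt (originally-T cells now '.'): 20

Answer: 20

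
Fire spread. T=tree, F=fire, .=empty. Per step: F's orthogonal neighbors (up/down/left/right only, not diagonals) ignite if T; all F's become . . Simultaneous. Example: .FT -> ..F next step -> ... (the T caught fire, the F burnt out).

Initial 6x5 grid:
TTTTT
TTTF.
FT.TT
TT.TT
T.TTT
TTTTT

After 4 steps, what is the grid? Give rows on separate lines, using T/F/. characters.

Step 1: 6 trees catch fire, 2 burn out
  TTTFT
  FTF..
  .F.FT
  FT.TT
  T.TTT
  TTTTT
Step 2: 8 trees catch fire, 6 burn out
  FTF.F
  .F...
  ....F
  .F.FT
  F.TTT
  TTTTT
Step 3: 4 trees catch fire, 8 burn out
  .F...
  .....
  .....
  ....F
  ..TFT
  FTTTT
Step 4: 4 trees catch fire, 4 burn out
  .....
  .....
  .....
  .....
  ..F.F
  .FTFT

.....
.....
.....
.....
..F.F
.FTFT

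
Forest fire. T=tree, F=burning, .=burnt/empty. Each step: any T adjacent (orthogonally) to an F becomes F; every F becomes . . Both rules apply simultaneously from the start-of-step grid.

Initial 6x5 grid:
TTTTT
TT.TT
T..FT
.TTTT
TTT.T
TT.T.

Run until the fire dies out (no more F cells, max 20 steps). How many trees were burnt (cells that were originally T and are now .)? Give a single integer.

Step 1: +3 fires, +1 burnt (F count now 3)
Step 2: +4 fires, +3 burnt (F count now 4)
Step 3: +5 fires, +4 burnt (F count now 5)
Step 4: +2 fires, +5 burnt (F count now 2)
Step 5: +4 fires, +2 burnt (F count now 4)
Step 6: +2 fires, +4 burnt (F count now 2)
Step 7: +1 fires, +2 burnt (F count now 1)
Step 8: +0 fires, +1 burnt (F count now 0)
Fire out after step 8
Initially T: 22, now '.': 29
Total burnt (originally-T cells now '.'): 21

Answer: 21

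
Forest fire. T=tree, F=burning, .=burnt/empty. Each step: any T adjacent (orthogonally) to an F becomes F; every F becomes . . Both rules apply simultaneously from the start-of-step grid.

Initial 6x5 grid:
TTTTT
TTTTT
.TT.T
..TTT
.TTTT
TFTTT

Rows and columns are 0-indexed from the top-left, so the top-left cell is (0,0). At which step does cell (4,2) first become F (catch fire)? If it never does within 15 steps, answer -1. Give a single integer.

Step 1: cell (4,2)='T' (+3 fires, +1 burnt)
Step 2: cell (4,2)='F' (+2 fires, +3 burnt)
  -> target ignites at step 2
Step 3: cell (4,2)='.' (+3 fires, +2 burnt)
Step 4: cell (4,2)='.' (+3 fires, +3 burnt)
Step 5: cell (4,2)='.' (+3 fires, +3 burnt)
Step 6: cell (4,2)='.' (+4 fires, +3 burnt)
Step 7: cell (4,2)='.' (+4 fires, +4 burnt)
Step 8: cell (4,2)='.' (+2 fires, +4 burnt)
Step 9: cell (4,2)='.' (+0 fires, +2 burnt)
  fire out at step 9

2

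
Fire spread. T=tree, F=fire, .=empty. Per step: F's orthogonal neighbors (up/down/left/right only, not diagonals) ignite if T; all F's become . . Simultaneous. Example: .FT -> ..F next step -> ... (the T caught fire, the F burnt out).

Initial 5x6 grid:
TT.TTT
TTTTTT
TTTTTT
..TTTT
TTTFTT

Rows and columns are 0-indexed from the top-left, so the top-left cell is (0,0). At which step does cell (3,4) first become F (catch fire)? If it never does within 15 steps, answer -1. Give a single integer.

Step 1: cell (3,4)='T' (+3 fires, +1 burnt)
Step 2: cell (3,4)='F' (+5 fires, +3 burnt)
  -> target ignites at step 2
Step 3: cell (3,4)='.' (+5 fires, +5 burnt)
Step 4: cell (3,4)='.' (+5 fires, +5 burnt)
Step 5: cell (3,4)='.' (+4 fires, +5 burnt)
Step 6: cell (3,4)='.' (+3 fires, +4 burnt)
Step 7: cell (3,4)='.' (+1 fires, +3 burnt)
Step 8: cell (3,4)='.' (+0 fires, +1 burnt)
  fire out at step 8

2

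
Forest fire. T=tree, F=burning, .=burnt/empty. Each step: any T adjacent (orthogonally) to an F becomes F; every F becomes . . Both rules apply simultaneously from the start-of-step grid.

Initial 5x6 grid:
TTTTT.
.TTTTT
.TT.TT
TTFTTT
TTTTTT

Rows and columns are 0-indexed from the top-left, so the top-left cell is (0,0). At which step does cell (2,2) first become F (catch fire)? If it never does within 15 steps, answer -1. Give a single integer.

Step 1: cell (2,2)='F' (+4 fires, +1 burnt)
  -> target ignites at step 1
Step 2: cell (2,2)='.' (+6 fires, +4 burnt)
Step 3: cell (2,2)='.' (+7 fires, +6 burnt)
Step 4: cell (2,2)='.' (+5 fires, +7 burnt)
Step 5: cell (2,2)='.' (+3 fires, +5 burnt)
Step 6: cell (2,2)='.' (+0 fires, +3 burnt)
  fire out at step 6

1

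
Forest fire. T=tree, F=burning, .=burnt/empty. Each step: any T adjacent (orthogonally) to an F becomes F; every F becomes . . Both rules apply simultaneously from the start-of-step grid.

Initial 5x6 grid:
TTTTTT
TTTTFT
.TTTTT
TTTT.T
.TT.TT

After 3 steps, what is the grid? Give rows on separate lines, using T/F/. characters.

Step 1: 4 trees catch fire, 1 burn out
  TTTTFT
  TTTF.F
  .TTTFT
  TTTT.T
  .TT.TT
Step 2: 5 trees catch fire, 4 burn out
  TTTF.F
  TTF...
  .TTF.F
  TTTT.T
  .TT.TT
Step 3: 5 trees catch fire, 5 burn out
  TTF...
  TF....
  .TF...
  TTTF.F
  .TT.TT

TTF...
TF....
.TF...
TTTF.F
.TT.TT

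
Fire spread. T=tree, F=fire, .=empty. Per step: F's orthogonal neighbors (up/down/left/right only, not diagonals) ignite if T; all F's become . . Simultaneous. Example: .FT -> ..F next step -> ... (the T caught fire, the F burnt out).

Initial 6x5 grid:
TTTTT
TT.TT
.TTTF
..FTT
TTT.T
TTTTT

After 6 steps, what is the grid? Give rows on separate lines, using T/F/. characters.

Step 1: 6 trees catch fire, 2 burn out
  TTTTT
  TT.TF
  .TFF.
  ...FF
  TTF.T
  TTTTT
Step 2: 6 trees catch fire, 6 burn out
  TTTTF
  TT.F.
  .F...
  .....
  TF..F
  TTFTT
Step 3: 6 trees catch fire, 6 burn out
  TTTF.
  TF...
  .....
  .....
  F....
  TF.FF
Step 4: 4 trees catch fire, 6 burn out
  TFF..
  F....
  .....
  .....
  .....
  F....
Step 5: 1 trees catch fire, 4 burn out
  F....
  .....
  .....
  .....
  .....
  .....
Step 6: 0 trees catch fire, 1 burn out
  .....
  .....
  .....
  .....
  .....
  .....

.....
.....
.....
.....
.....
.....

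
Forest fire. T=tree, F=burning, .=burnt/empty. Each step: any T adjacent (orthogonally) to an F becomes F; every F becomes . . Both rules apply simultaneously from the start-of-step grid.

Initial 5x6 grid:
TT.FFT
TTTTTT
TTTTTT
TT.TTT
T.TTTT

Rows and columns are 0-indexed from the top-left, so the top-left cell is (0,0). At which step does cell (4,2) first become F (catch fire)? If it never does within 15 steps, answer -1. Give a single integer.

Step 1: cell (4,2)='T' (+3 fires, +2 burnt)
Step 2: cell (4,2)='T' (+4 fires, +3 burnt)
Step 3: cell (4,2)='T' (+5 fires, +4 burnt)
Step 4: cell (4,2)='T' (+6 fires, +5 burnt)
Step 5: cell (4,2)='F' (+5 fires, +6 burnt)
  -> target ignites at step 5
Step 6: cell (4,2)='.' (+1 fires, +5 burnt)
Step 7: cell (4,2)='.' (+1 fires, +1 burnt)
Step 8: cell (4,2)='.' (+0 fires, +1 burnt)
  fire out at step 8

5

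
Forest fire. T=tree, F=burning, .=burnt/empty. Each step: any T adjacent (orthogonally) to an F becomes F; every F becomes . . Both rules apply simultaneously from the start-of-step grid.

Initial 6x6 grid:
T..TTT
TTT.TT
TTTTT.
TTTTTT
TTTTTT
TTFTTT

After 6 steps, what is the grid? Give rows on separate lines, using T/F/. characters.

Step 1: 3 trees catch fire, 1 burn out
  T..TTT
  TTT.TT
  TTTTT.
  TTTTTT
  TTFTTT
  TF.FTT
Step 2: 5 trees catch fire, 3 burn out
  T..TTT
  TTT.TT
  TTTTT.
  TTFTTT
  TF.FTT
  F...FT
Step 3: 6 trees catch fire, 5 burn out
  T..TTT
  TTT.TT
  TTFTT.
  TF.FTT
  F...FT
  .....F
Step 4: 6 trees catch fire, 6 burn out
  T..TTT
  TTF.TT
  TF.FT.
  F...FT
  .....F
  ......
Step 5: 4 trees catch fire, 6 burn out
  T..TTT
  TF..TT
  F...F.
  .....F
  ......
  ......
Step 6: 2 trees catch fire, 4 burn out
  T..TTT
  F...FT
  ......
  ......
  ......
  ......

T..TTT
F...FT
......
......
......
......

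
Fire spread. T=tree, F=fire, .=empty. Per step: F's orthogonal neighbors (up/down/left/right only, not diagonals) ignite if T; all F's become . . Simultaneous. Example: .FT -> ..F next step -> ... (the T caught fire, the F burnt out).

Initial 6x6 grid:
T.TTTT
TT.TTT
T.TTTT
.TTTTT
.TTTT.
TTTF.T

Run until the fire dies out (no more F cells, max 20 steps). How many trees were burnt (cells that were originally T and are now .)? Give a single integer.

Answer: 23

Derivation:
Step 1: +2 fires, +1 burnt (F count now 2)
Step 2: +4 fires, +2 burnt (F count now 4)
Step 3: +5 fires, +4 burnt (F count now 5)
Step 4: +5 fires, +5 burnt (F count now 5)
Step 5: +3 fires, +5 burnt (F count now 3)
Step 6: +3 fires, +3 burnt (F count now 3)
Step 7: +1 fires, +3 burnt (F count now 1)
Step 8: +0 fires, +1 burnt (F count now 0)
Fire out after step 8
Initially T: 28, now '.': 31
Total burnt (originally-T cells now '.'): 23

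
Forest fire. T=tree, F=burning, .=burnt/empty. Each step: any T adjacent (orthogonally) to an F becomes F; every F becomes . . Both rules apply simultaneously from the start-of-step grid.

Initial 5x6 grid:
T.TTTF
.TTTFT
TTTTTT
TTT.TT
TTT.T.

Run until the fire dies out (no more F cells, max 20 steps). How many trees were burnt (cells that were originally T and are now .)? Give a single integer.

Step 1: +4 fires, +2 burnt (F count now 4)
Step 2: +5 fires, +4 burnt (F count now 5)
Step 3: +5 fires, +5 burnt (F count now 5)
Step 4: +2 fires, +5 burnt (F count now 2)
Step 5: +3 fires, +2 burnt (F count now 3)
Step 6: +2 fires, +3 burnt (F count now 2)
Step 7: +1 fires, +2 burnt (F count now 1)
Step 8: +0 fires, +1 burnt (F count now 0)
Fire out after step 8
Initially T: 23, now '.': 29
Total burnt (originally-T cells now '.'): 22

Answer: 22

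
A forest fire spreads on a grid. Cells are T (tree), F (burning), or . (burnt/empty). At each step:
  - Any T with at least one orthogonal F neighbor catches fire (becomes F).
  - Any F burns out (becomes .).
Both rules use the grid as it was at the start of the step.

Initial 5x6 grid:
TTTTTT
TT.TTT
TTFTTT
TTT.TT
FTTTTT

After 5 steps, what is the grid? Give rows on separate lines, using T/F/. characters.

Step 1: 5 trees catch fire, 2 burn out
  TTTTTT
  TT.TTT
  TF.FTT
  FTF.TT
  .FTTTT
Step 2: 6 trees catch fire, 5 burn out
  TTTTTT
  TF.FTT
  F...FT
  .F..TT
  ..FTTT
Step 3: 7 trees catch fire, 6 burn out
  TFTFTT
  F...FT
  .....F
  ....FT
  ...FTT
Step 4: 6 trees catch fire, 7 burn out
  F.F.FT
  .....F
  ......
  .....F
  ....FT
Step 5: 2 trees catch fire, 6 burn out
  .....F
  ......
  ......
  ......
  .....F

.....F
......
......
......
.....F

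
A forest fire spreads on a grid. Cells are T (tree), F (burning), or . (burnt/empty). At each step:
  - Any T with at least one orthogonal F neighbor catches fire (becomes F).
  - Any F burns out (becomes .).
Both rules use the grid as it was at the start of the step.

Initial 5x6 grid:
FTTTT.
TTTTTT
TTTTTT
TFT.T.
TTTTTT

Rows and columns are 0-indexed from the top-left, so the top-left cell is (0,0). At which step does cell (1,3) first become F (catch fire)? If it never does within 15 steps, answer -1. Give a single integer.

Step 1: cell (1,3)='T' (+6 fires, +2 burnt)
Step 2: cell (1,3)='T' (+6 fires, +6 burnt)
Step 3: cell (1,3)='T' (+4 fires, +6 burnt)
Step 4: cell (1,3)='F' (+4 fires, +4 burnt)
  -> target ignites at step 4
Step 5: cell (1,3)='.' (+4 fires, +4 burnt)
Step 6: cell (1,3)='.' (+1 fires, +4 burnt)
Step 7: cell (1,3)='.' (+0 fires, +1 burnt)
  fire out at step 7

4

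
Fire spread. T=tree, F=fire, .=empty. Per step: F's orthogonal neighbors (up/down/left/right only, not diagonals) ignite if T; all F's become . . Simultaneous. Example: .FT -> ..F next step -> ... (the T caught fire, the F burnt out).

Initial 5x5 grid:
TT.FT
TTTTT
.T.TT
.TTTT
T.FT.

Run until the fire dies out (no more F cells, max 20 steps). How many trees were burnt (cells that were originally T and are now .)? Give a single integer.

Step 1: +4 fires, +2 burnt (F count now 4)
Step 2: +5 fires, +4 burnt (F count now 5)
Step 3: +4 fires, +5 burnt (F count now 4)
Step 4: +2 fires, +4 burnt (F count now 2)
Step 5: +1 fires, +2 burnt (F count now 1)
Step 6: +0 fires, +1 burnt (F count now 0)
Fire out after step 6
Initially T: 17, now '.': 24
Total burnt (originally-T cells now '.'): 16

Answer: 16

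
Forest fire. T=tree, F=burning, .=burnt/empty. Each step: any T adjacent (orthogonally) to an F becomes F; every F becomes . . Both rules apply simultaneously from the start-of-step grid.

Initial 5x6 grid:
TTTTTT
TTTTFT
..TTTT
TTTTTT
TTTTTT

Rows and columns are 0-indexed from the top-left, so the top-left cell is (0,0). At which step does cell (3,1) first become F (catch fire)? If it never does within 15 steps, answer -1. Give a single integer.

Step 1: cell (3,1)='T' (+4 fires, +1 burnt)
Step 2: cell (3,1)='T' (+6 fires, +4 burnt)
Step 3: cell (3,1)='T' (+6 fires, +6 burnt)
Step 4: cell (3,1)='T' (+5 fires, +6 burnt)
Step 5: cell (3,1)='F' (+3 fires, +5 burnt)
  -> target ignites at step 5
Step 6: cell (3,1)='.' (+2 fires, +3 burnt)
Step 7: cell (3,1)='.' (+1 fires, +2 burnt)
Step 8: cell (3,1)='.' (+0 fires, +1 burnt)
  fire out at step 8

5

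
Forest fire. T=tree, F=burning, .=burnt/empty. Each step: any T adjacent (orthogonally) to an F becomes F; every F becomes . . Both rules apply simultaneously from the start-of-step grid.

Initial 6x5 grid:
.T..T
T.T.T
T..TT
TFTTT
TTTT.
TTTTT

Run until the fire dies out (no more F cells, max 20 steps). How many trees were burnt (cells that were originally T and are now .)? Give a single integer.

Step 1: +3 fires, +1 burnt (F count now 3)
Step 2: +5 fires, +3 burnt (F count now 5)
Step 3: +6 fires, +5 burnt (F count now 6)
Step 4: +2 fires, +6 burnt (F count now 2)
Step 5: +2 fires, +2 burnt (F count now 2)
Step 6: +1 fires, +2 burnt (F count now 1)
Step 7: +0 fires, +1 burnt (F count now 0)
Fire out after step 7
Initially T: 21, now '.': 28
Total burnt (originally-T cells now '.'): 19

Answer: 19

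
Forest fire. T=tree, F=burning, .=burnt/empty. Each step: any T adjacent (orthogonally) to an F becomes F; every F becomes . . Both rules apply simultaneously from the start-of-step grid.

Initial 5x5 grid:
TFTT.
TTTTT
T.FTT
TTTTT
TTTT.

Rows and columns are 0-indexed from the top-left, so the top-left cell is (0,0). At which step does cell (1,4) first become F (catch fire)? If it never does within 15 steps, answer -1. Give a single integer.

Step 1: cell (1,4)='T' (+6 fires, +2 burnt)
Step 2: cell (1,4)='T' (+7 fires, +6 burnt)
Step 3: cell (1,4)='F' (+6 fires, +7 burnt)
  -> target ignites at step 3
Step 4: cell (1,4)='.' (+1 fires, +6 burnt)
Step 5: cell (1,4)='.' (+0 fires, +1 burnt)
  fire out at step 5

3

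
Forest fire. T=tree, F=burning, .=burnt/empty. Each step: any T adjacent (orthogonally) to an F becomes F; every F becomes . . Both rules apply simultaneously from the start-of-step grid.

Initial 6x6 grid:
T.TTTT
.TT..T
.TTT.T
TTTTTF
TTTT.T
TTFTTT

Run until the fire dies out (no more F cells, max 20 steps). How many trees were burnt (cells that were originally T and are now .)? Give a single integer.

Step 1: +6 fires, +2 burnt (F count now 6)
Step 2: +8 fires, +6 burnt (F count now 8)
Step 3: +5 fires, +8 burnt (F count now 5)
Step 4: +4 fires, +5 burnt (F count now 4)
Step 5: +3 fires, +4 burnt (F count now 3)
Step 6: +0 fires, +3 burnt (F count now 0)
Fire out after step 6
Initially T: 27, now '.': 35
Total burnt (originally-T cells now '.'): 26

Answer: 26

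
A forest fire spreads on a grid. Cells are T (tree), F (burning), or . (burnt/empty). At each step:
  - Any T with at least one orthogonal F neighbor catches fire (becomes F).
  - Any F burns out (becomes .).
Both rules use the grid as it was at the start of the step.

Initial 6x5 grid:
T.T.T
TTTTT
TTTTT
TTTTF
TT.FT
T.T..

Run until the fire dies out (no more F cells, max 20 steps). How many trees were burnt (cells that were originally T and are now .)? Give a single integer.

Answer: 21

Derivation:
Step 1: +3 fires, +2 burnt (F count now 3)
Step 2: +3 fires, +3 burnt (F count now 3)
Step 3: +4 fires, +3 burnt (F count now 4)
Step 4: +4 fires, +4 burnt (F count now 4)
Step 5: +4 fires, +4 burnt (F count now 4)
Step 6: +2 fires, +4 burnt (F count now 2)
Step 7: +1 fires, +2 burnt (F count now 1)
Step 8: +0 fires, +1 burnt (F count now 0)
Fire out after step 8
Initially T: 22, now '.': 29
Total burnt (originally-T cells now '.'): 21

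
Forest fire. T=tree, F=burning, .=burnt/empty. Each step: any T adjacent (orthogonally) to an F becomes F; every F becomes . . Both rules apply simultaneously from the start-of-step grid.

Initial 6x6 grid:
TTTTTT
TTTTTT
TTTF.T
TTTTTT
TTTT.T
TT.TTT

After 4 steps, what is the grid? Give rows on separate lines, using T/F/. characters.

Step 1: 3 trees catch fire, 1 burn out
  TTTTTT
  TTTFTT
  TTF..T
  TTTFTT
  TTTT.T
  TT.TTT
Step 2: 7 trees catch fire, 3 burn out
  TTTFTT
  TTF.FT
  TF...T
  TTF.FT
  TTTF.T
  TT.TTT
Step 3: 9 trees catch fire, 7 burn out
  TTF.FT
  TF...F
  F....T
  TF...F
  TTF..T
  TT.FTT
Step 4: 8 trees catch fire, 9 burn out
  TF...F
  F.....
  .....F
  F.....
  TF...F
  TT..FT

TF...F
F.....
.....F
F.....
TF...F
TT..FT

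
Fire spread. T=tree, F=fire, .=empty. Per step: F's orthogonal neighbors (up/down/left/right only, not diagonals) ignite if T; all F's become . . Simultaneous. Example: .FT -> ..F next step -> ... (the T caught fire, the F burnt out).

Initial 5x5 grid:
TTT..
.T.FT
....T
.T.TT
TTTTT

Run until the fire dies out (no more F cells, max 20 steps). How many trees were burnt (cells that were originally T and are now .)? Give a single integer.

Step 1: +1 fires, +1 burnt (F count now 1)
Step 2: +1 fires, +1 burnt (F count now 1)
Step 3: +1 fires, +1 burnt (F count now 1)
Step 4: +2 fires, +1 burnt (F count now 2)
Step 5: +1 fires, +2 burnt (F count now 1)
Step 6: +1 fires, +1 burnt (F count now 1)
Step 7: +1 fires, +1 burnt (F count now 1)
Step 8: +2 fires, +1 burnt (F count now 2)
Step 9: +0 fires, +2 burnt (F count now 0)
Fire out after step 9
Initially T: 14, now '.': 21
Total burnt (originally-T cells now '.'): 10

Answer: 10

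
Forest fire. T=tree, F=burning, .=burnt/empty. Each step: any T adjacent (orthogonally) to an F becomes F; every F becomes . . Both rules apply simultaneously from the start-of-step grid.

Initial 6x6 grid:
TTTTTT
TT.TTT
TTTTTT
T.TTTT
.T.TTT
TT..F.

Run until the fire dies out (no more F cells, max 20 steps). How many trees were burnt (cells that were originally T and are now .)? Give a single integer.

Step 1: +1 fires, +1 burnt (F count now 1)
Step 2: +3 fires, +1 burnt (F count now 3)
Step 3: +3 fires, +3 burnt (F count now 3)
Step 4: +4 fires, +3 burnt (F count now 4)
Step 5: +4 fires, +4 burnt (F count now 4)
Step 6: +3 fires, +4 burnt (F count now 3)
Step 7: +3 fires, +3 burnt (F count now 3)
Step 8: +3 fires, +3 burnt (F count now 3)
Step 9: +1 fires, +3 burnt (F count now 1)
Step 10: +0 fires, +1 burnt (F count now 0)
Fire out after step 10
Initially T: 28, now '.': 33
Total burnt (originally-T cells now '.'): 25

Answer: 25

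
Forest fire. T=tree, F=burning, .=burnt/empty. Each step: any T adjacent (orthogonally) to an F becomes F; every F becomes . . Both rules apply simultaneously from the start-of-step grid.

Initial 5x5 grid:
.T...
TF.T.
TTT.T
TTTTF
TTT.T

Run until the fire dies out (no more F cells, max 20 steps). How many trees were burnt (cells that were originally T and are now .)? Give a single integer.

Answer: 14

Derivation:
Step 1: +6 fires, +2 burnt (F count now 6)
Step 2: +4 fires, +6 burnt (F count now 4)
Step 3: +3 fires, +4 burnt (F count now 3)
Step 4: +1 fires, +3 burnt (F count now 1)
Step 5: +0 fires, +1 burnt (F count now 0)
Fire out after step 5
Initially T: 15, now '.': 24
Total burnt (originally-T cells now '.'): 14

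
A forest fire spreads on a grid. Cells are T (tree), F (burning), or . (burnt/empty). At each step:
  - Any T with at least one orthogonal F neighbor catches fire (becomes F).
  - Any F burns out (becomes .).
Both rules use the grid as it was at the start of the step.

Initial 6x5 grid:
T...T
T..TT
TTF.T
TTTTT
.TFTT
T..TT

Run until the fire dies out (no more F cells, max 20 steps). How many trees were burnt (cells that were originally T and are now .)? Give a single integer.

Answer: 18

Derivation:
Step 1: +4 fires, +2 burnt (F count now 4)
Step 2: +5 fires, +4 burnt (F count now 5)
Step 3: +4 fires, +5 burnt (F count now 4)
Step 4: +2 fires, +4 burnt (F count now 2)
Step 5: +1 fires, +2 burnt (F count now 1)
Step 6: +2 fires, +1 burnt (F count now 2)
Step 7: +0 fires, +2 burnt (F count now 0)
Fire out after step 7
Initially T: 19, now '.': 29
Total burnt (originally-T cells now '.'): 18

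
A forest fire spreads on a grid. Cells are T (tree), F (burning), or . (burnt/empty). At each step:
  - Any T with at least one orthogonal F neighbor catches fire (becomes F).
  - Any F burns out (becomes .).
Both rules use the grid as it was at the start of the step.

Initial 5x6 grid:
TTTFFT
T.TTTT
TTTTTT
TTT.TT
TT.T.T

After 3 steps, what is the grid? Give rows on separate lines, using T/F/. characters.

Step 1: 4 trees catch fire, 2 burn out
  TTF..F
  T.TFFT
  TTTTTT
  TTT.TT
  TT.T.T
Step 2: 5 trees catch fire, 4 burn out
  TF....
  T.F..F
  TTTFFT
  TTT.TT
  TT.T.T
Step 3: 4 trees catch fire, 5 burn out
  F.....
  T.....
  TTF..F
  TTT.FT
  TT.T.T

F.....
T.....
TTF..F
TTT.FT
TT.T.T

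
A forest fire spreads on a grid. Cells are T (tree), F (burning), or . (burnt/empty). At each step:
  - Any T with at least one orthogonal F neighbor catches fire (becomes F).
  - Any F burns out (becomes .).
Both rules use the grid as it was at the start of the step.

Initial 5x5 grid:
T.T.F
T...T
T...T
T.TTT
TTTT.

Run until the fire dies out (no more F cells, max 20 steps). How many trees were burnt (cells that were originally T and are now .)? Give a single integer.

Step 1: +1 fires, +1 burnt (F count now 1)
Step 2: +1 fires, +1 burnt (F count now 1)
Step 3: +1 fires, +1 burnt (F count now 1)
Step 4: +1 fires, +1 burnt (F count now 1)
Step 5: +2 fires, +1 burnt (F count now 2)
Step 6: +1 fires, +2 burnt (F count now 1)
Step 7: +1 fires, +1 burnt (F count now 1)
Step 8: +1 fires, +1 burnt (F count now 1)
Step 9: +1 fires, +1 burnt (F count now 1)
Step 10: +1 fires, +1 burnt (F count now 1)
Step 11: +1 fires, +1 burnt (F count now 1)
Step 12: +1 fires, +1 burnt (F count now 1)
Step 13: +0 fires, +1 burnt (F count now 0)
Fire out after step 13
Initially T: 14, now '.': 24
Total burnt (originally-T cells now '.'): 13

Answer: 13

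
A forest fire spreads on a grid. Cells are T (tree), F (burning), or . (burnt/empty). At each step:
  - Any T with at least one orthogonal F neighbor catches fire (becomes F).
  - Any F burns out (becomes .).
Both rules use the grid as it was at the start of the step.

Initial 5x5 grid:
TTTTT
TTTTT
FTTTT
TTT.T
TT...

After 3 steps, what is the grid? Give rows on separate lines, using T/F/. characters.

Step 1: 3 trees catch fire, 1 burn out
  TTTTT
  FTTTT
  .FTTT
  FTT.T
  TT...
Step 2: 5 trees catch fire, 3 burn out
  FTTTT
  .FTTT
  ..FTT
  .FT.T
  FT...
Step 3: 5 trees catch fire, 5 burn out
  .FTTT
  ..FTT
  ...FT
  ..F.T
  .F...

.FTTT
..FTT
...FT
..F.T
.F...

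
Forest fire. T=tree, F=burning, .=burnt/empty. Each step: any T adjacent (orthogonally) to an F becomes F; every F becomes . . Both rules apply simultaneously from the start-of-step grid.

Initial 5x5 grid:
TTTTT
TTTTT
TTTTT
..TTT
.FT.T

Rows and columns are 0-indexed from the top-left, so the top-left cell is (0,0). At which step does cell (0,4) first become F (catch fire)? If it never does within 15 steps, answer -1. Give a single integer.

Step 1: cell (0,4)='T' (+1 fires, +1 burnt)
Step 2: cell (0,4)='T' (+1 fires, +1 burnt)
Step 3: cell (0,4)='T' (+2 fires, +1 burnt)
Step 4: cell (0,4)='T' (+4 fires, +2 burnt)
Step 5: cell (0,4)='T' (+6 fires, +4 burnt)
Step 6: cell (0,4)='T' (+4 fires, +6 burnt)
Step 7: cell (0,4)='F' (+2 fires, +4 burnt)
  -> target ignites at step 7
Step 8: cell (0,4)='.' (+0 fires, +2 burnt)
  fire out at step 8

7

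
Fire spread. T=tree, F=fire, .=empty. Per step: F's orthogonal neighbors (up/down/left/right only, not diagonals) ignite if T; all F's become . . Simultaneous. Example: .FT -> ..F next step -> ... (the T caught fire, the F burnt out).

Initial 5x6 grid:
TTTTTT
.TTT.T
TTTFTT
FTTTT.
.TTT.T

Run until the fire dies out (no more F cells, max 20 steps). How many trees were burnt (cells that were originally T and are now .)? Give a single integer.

Step 1: +6 fires, +2 burnt (F count now 6)
Step 2: +8 fires, +6 burnt (F count now 8)
Step 3: +5 fires, +8 burnt (F count now 5)
Step 4: +2 fires, +5 burnt (F count now 2)
Step 5: +1 fires, +2 burnt (F count now 1)
Step 6: +0 fires, +1 burnt (F count now 0)
Fire out after step 6
Initially T: 23, now '.': 29
Total burnt (originally-T cells now '.'): 22

Answer: 22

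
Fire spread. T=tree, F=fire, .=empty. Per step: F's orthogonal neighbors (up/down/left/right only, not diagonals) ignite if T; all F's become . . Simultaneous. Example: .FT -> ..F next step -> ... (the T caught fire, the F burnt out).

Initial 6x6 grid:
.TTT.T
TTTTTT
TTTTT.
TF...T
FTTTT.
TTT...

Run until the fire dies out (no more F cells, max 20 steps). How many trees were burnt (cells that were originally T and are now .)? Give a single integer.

Answer: 23

Derivation:
Step 1: +4 fires, +2 burnt (F count now 4)
Step 2: +5 fires, +4 burnt (F count now 5)
Step 3: +6 fires, +5 burnt (F count now 6)
Step 4: +4 fires, +6 burnt (F count now 4)
Step 5: +2 fires, +4 burnt (F count now 2)
Step 6: +1 fires, +2 burnt (F count now 1)
Step 7: +1 fires, +1 burnt (F count now 1)
Step 8: +0 fires, +1 burnt (F count now 0)
Fire out after step 8
Initially T: 24, now '.': 35
Total burnt (originally-T cells now '.'): 23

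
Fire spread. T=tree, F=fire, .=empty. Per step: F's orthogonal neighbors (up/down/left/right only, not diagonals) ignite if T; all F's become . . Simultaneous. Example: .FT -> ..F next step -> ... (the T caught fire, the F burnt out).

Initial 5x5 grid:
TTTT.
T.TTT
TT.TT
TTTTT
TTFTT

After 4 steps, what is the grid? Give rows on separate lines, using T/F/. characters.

Step 1: 3 trees catch fire, 1 burn out
  TTTT.
  T.TTT
  TT.TT
  TTFTT
  TF.FT
Step 2: 4 trees catch fire, 3 burn out
  TTTT.
  T.TTT
  TT.TT
  TF.FT
  F...F
Step 3: 4 trees catch fire, 4 burn out
  TTTT.
  T.TTT
  TF.FT
  F...F
  .....
Step 4: 3 trees catch fire, 4 burn out
  TTTT.
  T.TFT
  F...F
  .....
  .....

TTTT.
T.TFT
F...F
.....
.....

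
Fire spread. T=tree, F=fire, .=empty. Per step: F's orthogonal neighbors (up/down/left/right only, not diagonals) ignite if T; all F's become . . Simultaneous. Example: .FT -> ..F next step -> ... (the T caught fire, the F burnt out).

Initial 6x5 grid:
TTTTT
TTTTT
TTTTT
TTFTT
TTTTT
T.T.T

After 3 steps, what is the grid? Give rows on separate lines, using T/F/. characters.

Step 1: 4 trees catch fire, 1 burn out
  TTTTT
  TTTTT
  TTFTT
  TF.FT
  TTFTT
  T.T.T
Step 2: 8 trees catch fire, 4 burn out
  TTTTT
  TTFTT
  TF.FT
  F...F
  TF.FT
  T.F.T
Step 3: 7 trees catch fire, 8 burn out
  TTFTT
  TF.FT
  F...F
  .....
  F...F
  T...T

TTFTT
TF.FT
F...F
.....
F...F
T...T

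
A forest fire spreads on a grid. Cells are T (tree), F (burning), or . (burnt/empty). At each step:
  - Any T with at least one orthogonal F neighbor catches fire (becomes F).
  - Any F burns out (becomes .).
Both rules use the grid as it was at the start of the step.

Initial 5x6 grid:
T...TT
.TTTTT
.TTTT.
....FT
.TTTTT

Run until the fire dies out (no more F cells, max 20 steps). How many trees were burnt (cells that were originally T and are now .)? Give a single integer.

Step 1: +3 fires, +1 burnt (F count now 3)
Step 2: +4 fires, +3 burnt (F count now 4)
Step 3: +5 fires, +4 burnt (F count now 5)
Step 4: +4 fires, +5 burnt (F count now 4)
Step 5: +1 fires, +4 burnt (F count now 1)
Step 6: +0 fires, +1 burnt (F count now 0)
Fire out after step 6
Initially T: 18, now '.': 29
Total burnt (originally-T cells now '.'): 17

Answer: 17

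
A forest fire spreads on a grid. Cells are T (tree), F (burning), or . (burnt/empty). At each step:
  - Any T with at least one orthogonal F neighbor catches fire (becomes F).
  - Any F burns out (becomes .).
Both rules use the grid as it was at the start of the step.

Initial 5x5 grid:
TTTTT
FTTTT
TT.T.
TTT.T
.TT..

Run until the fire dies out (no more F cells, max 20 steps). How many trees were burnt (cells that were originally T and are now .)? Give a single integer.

Answer: 17

Derivation:
Step 1: +3 fires, +1 burnt (F count now 3)
Step 2: +4 fires, +3 burnt (F count now 4)
Step 3: +3 fires, +4 burnt (F count now 3)
Step 4: +5 fires, +3 burnt (F count now 5)
Step 5: +2 fires, +5 burnt (F count now 2)
Step 6: +0 fires, +2 burnt (F count now 0)
Fire out after step 6
Initially T: 18, now '.': 24
Total burnt (originally-T cells now '.'): 17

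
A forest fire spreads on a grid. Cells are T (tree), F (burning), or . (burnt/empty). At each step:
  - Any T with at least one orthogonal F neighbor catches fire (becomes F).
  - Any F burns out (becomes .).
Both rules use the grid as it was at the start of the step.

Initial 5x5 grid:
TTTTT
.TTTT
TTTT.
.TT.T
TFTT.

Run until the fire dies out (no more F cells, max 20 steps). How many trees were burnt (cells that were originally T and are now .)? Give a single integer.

Answer: 18

Derivation:
Step 1: +3 fires, +1 burnt (F count now 3)
Step 2: +3 fires, +3 burnt (F count now 3)
Step 3: +3 fires, +3 burnt (F count now 3)
Step 4: +3 fires, +3 burnt (F count now 3)
Step 5: +3 fires, +3 burnt (F count now 3)
Step 6: +2 fires, +3 burnt (F count now 2)
Step 7: +1 fires, +2 burnt (F count now 1)
Step 8: +0 fires, +1 burnt (F count now 0)
Fire out after step 8
Initially T: 19, now '.': 24
Total burnt (originally-T cells now '.'): 18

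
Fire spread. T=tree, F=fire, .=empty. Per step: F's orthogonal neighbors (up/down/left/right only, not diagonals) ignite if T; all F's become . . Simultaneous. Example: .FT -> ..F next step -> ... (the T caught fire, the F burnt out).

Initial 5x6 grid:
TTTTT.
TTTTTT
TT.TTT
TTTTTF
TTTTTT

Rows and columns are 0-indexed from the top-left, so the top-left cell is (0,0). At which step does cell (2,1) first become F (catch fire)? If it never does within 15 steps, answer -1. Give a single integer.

Step 1: cell (2,1)='T' (+3 fires, +1 burnt)
Step 2: cell (2,1)='T' (+4 fires, +3 burnt)
Step 3: cell (2,1)='T' (+4 fires, +4 burnt)
Step 4: cell (2,1)='T' (+4 fires, +4 burnt)
Step 5: cell (2,1)='F' (+5 fires, +4 burnt)
  -> target ignites at step 5
Step 6: cell (2,1)='.' (+4 fires, +5 burnt)
Step 7: cell (2,1)='.' (+2 fires, +4 burnt)
Step 8: cell (2,1)='.' (+1 fires, +2 burnt)
Step 9: cell (2,1)='.' (+0 fires, +1 burnt)
  fire out at step 9

5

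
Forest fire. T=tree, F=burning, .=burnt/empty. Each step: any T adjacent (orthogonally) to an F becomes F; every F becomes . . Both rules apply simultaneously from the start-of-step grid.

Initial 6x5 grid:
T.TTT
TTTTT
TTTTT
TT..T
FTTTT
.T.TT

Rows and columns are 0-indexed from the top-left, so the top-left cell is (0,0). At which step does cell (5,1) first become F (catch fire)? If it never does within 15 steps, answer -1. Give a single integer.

Step 1: cell (5,1)='T' (+2 fires, +1 burnt)
Step 2: cell (5,1)='F' (+4 fires, +2 burnt)
  -> target ignites at step 2
Step 3: cell (5,1)='.' (+3 fires, +4 burnt)
Step 4: cell (5,1)='.' (+5 fires, +3 burnt)
Step 5: cell (5,1)='.' (+4 fires, +5 burnt)
Step 6: cell (5,1)='.' (+3 fires, +4 burnt)
Step 7: cell (5,1)='.' (+2 fires, +3 burnt)
Step 8: cell (5,1)='.' (+1 fires, +2 burnt)
Step 9: cell (5,1)='.' (+0 fires, +1 burnt)
  fire out at step 9

2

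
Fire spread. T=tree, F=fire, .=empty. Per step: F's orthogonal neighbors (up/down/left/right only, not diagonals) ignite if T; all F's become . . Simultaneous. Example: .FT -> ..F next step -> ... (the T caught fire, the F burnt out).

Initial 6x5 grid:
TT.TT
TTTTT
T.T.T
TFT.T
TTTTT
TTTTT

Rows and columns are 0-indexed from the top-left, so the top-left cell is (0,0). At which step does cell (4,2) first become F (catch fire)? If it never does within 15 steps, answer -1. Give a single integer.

Step 1: cell (4,2)='T' (+3 fires, +1 burnt)
Step 2: cell (4,2)='F' (+5 fires, +3 burnt)
  -> target ignites at step 2
Step 3: cell (4,2)='.' (+5 fires, +5 burnt)
Step 4: cell (4,2)='.' (+5 fires, +5 burnt)
Step 5: cell (4,2)='.' (+5 fires, +5 burnt)
Step 6: cell (4,2)='.' (+2 fires, +5 burnt)
Step 7: cell (4,2)='.' (+0 fires, +2 burnt)
  fire out at step 7

2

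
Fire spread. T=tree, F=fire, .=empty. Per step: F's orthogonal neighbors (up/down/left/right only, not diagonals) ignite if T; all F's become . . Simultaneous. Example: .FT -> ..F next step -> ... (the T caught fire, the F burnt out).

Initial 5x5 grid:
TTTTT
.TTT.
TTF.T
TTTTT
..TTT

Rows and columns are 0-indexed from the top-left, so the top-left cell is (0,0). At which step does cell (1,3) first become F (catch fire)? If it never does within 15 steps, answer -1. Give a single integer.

Step 1: cell (1,3)='T' (+3 fires, +1 burnt)
Step 2: cell (1,3)='F' (+7 fires, +3 burnt)
  -> target ignites at step 2
Step 3: cell (1,3)='.' (+5 fires, +7 burnt)
Step 4: cell (1,3)='.' (+4 fires, +5 burnt)
Step 5: cell (1,3)='.' (+0 fires, +4 burnt)
  fire out at step 5

2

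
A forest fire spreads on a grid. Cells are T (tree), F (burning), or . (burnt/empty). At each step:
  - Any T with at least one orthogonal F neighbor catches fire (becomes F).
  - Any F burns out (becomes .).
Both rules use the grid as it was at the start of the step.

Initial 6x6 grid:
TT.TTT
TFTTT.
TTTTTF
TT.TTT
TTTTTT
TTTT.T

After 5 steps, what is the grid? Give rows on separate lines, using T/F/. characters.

Step 1: 6 trees catch fire, 2 burn out
  TF.TTT
  F.FTT.
  TFTTF.
  TT.TTF
  TTTTTT
  TTTT.T
Step 2: 9 trees catch fire, 6 burn out
  F..TTT
  ...FF.
  F.FF..
  TF.TF.
  TTTTTF
  TTTT.T
Step 3: 7 trees catch fire, 9 burn out
  ...FFT
  ......
  ......
  F..F..
  TFTTF.
  TTTT.F
Step 4: 5 trees catch fire, 7 burn out
  .....F
  ......
  ......
  ......
  F.FF..
  TFTT..
Step 5: 3 trees catch fire, 5 burn out
  ......
  ......
  ......
  ......
  ......
  F.FF..

......
......
......
......
......
F.FF..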